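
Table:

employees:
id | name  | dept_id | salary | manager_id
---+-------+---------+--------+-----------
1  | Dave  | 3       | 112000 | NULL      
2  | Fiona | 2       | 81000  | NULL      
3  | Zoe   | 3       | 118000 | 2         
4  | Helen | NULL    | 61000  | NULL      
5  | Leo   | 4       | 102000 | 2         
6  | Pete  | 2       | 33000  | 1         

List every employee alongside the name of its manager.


This is a self-join: employees is joined to a second copy of itself, matching each row's manager_id to another row's id. Use LEFT JOIN so rows with manager_id=NULL are kept.
  - employee 1 (Dave): manager_id=NULL -> NULL
  - employee 2 (Fiona): manager_id=NULL -> NULL
  - employee 3 (Zoe): manager_id=2 -> Fiona
  - employee 4 (Helen): manager_id=NULL -> NULL
  - employee 5 (Leo): manager_id=2 -> Fiona
  - employee 6 (Pete): manager_id=1 -> Dave

SQL:
SELECT a.name AS item, b.name AS manager
FROM employees a
LEFT JOIN employees b ON a.manager_id = b.id

Result:
item  | manager
------+--------
Dave  | NULL   
Fiona | NULL   
Zoe   | Fiona  
Helen | NULL   
Leo   | Fiona  
Pete  | Dave   


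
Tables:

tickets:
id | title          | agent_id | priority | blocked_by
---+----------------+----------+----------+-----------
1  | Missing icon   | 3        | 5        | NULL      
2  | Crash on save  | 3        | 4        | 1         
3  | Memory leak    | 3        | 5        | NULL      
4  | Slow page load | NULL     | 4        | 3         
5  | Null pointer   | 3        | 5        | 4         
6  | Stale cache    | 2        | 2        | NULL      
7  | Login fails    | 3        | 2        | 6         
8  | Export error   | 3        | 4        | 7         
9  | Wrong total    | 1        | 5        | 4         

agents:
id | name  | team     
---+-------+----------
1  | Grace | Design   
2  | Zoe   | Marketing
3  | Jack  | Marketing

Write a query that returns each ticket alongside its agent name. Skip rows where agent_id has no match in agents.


INNER JOIN keeps only tickets rows whose agent_id matches an id in agents. Walk through each ticket:
  - ticket 1 (Missing icon): agent_id=3 -> matches Jack
  - ticket 2 (Crash on save): agent_id=3 -> matches Jack
  - ticket 3 (Memory leak): agent_id=3 -> matches Jack
  - ticket 4 (Slow page load): agent_id=NULL, no match -> dropped
  - ticket 5 (Null pointer): agent_id=3 -> matches Jack
  - ticket 6 (Stale cache): agent_id=2 -> matches Zoe
  - ticket 7 (Login fails): agent_id=3 -> matches Jack
  - ticket 8 (Export error): agent_id=3 -> matches Jack
  - ticket 9 (Wrong total): agent_id=1 -> matches Grace
So 1 of 9 rows is dropped.

SQL:
SELECT a.title, b.name AS agent
FROM tickets a
INNER JOIN agents b ON a.agent_id = b.id

Result:
title         | agent
--------------+------
Missing icon  | Jack 
Crash on save | Jack 
Memory leak   | Jack 
Null pointer  | Jack 
Stale cache   | Zoe  
Login fails   | Jack 
Export error  | Jack 
Wrong total   | Grace


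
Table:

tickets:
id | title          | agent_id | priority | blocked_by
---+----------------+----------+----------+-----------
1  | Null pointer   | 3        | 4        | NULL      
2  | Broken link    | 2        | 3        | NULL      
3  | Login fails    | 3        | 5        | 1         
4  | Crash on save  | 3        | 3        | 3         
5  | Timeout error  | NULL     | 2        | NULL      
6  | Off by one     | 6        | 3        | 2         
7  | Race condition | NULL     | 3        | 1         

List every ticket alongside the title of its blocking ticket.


This is a self-join: tickets is joined to a second copy of itself, matching each row's blocked_by to another row's id. Use LEFT JOIN so rows with blocked_by=NULL are kept.
  - ticket 1 (Null pointer): blocked_by=NULL -> NULL
  - ticket 2 (Broken link): blocked_by=NULL -> NULL
  - ticket 3 (Login fails): blocked_by=1 -> Null pointer
  - ticket 4 (Crash on save): blocked_by=3 -> Login fails
  - ticket 5 (Timeout error): blocked_by=NULL -> NULL
  - ticket 6 (Off by one): blocked_by=2 -> Broken link
  - ticket 7 (Race condition): blocked_by=1 -> Null pointer

SQL:
SELECT a.title AS item, b.title AS blocked_by
FROM tickets a
LEFT JOIN tickets b ON a.blocked_by = b.id

Result:
item           | blocked_by  
---------------+-------------
Null pointer   | NULL        
Broken link    | NULL        
Login fails    | Null pointer
Crash on save  | Login fails 
Timeout error  | NULL        
Off by one     | Broken link 
Race condition | Null pointer


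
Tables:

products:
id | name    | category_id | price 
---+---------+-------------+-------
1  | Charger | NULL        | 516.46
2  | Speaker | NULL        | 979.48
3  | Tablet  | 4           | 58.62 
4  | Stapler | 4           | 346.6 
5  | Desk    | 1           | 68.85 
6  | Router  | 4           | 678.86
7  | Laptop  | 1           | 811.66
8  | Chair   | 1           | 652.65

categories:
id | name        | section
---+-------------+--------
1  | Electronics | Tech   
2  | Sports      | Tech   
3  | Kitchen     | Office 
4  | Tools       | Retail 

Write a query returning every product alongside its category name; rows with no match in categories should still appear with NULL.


LEFT JOIN keeps every row from products (the left table); where category_id has no match in categories, the category columns become NULL. Walk through each product:
  - product 1 (Charger): category_id=NULL, no match -> kept with NULL
  - product 2 (Speaker): category_id=NULL, no match -> kept with NULL
  - product 3 (Tablet): category_id=4 -> matches Tools
  - product 4 (Stapler): category_id=4 -> matches Tools
  - product 5 (Desk): category_id=1 -> matches Electronics
  - product 6 (Router): category_id=4 -> matches Tools
  - product 7 (Laptop): category_id=1 -> matches Electronics
  - product 8 (Chair): category_id=1 -> matches Electronics
All 8 rows appear; 2 have NULL category.

SQL:
SELECT a.name, b.name AS category
FROM products a
LEFT JOIN categories b ON a.category_id = b.id

Result:
name    | category   
--------+------------
Charger | NULL       
Speaker | NULL       
Tablet  | Tools      
Stapler | Tools      
Desk    | Electronics
Router  | Tools      
Laptop  | Electronics
Chair   | Electronics


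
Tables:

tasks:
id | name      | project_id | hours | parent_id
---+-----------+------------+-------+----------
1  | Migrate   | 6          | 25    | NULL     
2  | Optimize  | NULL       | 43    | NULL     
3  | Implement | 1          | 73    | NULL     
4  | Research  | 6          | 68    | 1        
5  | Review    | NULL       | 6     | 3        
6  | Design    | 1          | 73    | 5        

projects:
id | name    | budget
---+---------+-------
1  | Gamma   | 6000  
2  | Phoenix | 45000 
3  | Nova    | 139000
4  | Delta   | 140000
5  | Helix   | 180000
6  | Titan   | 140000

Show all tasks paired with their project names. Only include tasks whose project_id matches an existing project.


INNER JOIN keeps only tasks rows whose project_id matches an id in projects. Walk through each task:
  - task 1 (Migrate): project_id=6 -> matches Titan
  - task 2 (Optimize): project_id=NULL, no match -> dropped
  - task 3 (Implement): project_id=1 -> matches Gamma
  - task 4 (Research): project_id=6 -> matches Titan
  - task 5 (Review): project_id=NULL, no match -> dropped
  - task 6 (Design): project_id=1 -> matches Gamma
So 2 of 6 rows are dropped.

SQL:
SELECT a.name, b.name AS project
FROM tasks a
INNER JOIN projects b ON a.project_id = b.id

Result:
name      | project
----------+--------
Migrate   | Titan  
Implement | Gamma  
Research  | Titan  
Design    | Gamma  


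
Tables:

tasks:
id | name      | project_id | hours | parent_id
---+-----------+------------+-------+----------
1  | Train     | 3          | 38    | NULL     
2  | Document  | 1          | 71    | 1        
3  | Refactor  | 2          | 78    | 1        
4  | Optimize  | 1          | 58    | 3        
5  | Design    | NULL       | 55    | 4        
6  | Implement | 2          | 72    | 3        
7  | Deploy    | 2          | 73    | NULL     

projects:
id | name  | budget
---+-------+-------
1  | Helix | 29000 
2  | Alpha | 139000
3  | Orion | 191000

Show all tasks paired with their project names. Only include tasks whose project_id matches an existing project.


INNER JOIN keeps only tasks rows whose project_id matches an id in projects. Walk through each task:
  - task 1 (Train): project_id=3 -> matches Orion
  - task 2 (Document): project_id=1 -> matches Helix
  - task 3 (Refactor): project_id=2 -> matches Alpha
  - task 4 (Optimize): project_id=1 -> matches Helix
  - task 5 (Design): project_id=NULL, no match -> dropped
  - task 6 (Implement): project_id=2 -> matches Alpha
  - task 7 (Deploy): project_id=2 -> matches Alpha
So 1 of 7 rows is dropped.

SQL:
SELECT a.name, b.name AS project
FROM tasks a
INNER JOIN projects b ON a.project_id = b.id

Result:
name      | project
----------+--------
Train     | Orion  
Document  | Helix  
Refactor  | Alpha  
Optimize  | Helix  
Implement | Alpha  
Deploy    | Alpha  


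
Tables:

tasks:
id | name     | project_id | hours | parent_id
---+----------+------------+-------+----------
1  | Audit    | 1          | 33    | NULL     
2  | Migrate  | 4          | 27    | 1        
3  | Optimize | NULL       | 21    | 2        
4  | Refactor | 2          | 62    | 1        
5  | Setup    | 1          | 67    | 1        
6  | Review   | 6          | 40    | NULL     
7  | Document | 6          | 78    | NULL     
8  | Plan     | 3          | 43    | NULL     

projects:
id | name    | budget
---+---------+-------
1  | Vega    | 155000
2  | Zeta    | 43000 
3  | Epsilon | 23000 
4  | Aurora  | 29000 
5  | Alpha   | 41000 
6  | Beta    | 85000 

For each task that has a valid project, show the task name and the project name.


INNER JOIN keeps only tasks rows whose project_id matches an id in projects. Walk through each task:
  - task 1 (Audit): project_id=1 -> matches Vega
  - task 2 (Migrate): project_id=4 -> matches Aurora
  - task 3 (Optimize): project_id=NULL, no match -> dropped
  - task 4 (Refactor): project_id=2 -> matches Zeta
  - task 5 (Setup): project_id=1 -> matches Vega
  - task 6 (Review): project_id=6 -> matches Beta
  - task 7 (Document): project_id=6 -> matches Beta
  - task 8 (Plan): project_id=3 -> matches Epsilon
So 1 of 8 rows is dropped.

SQL:
SELECT a.name, b.name AS project
FROM tasks a
INNER JOIN projects b ON a.project_id = b.id

Result:
name     | project
---------+--------
Audit    | Vega   
Migrate  | Aurora 
Refactor | Zeta   
Setup    | Vega   
Review   | Beta   
Document | Beta   
Plan     | Epsilon


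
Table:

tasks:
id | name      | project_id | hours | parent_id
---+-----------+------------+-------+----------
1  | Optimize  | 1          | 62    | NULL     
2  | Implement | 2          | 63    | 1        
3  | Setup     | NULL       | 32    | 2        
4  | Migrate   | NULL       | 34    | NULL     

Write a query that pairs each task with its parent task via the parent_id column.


This is a self-join: tasks is joined to a second copy of itself, matching each row's parent_id to another row's id. Use LEFT JOIN so rows with parent_id=NULL are kept.
  - task 1 (Optimize): parent_id=NULL -> NULL
  - task 2 (Implement): parent_id=1 -> Optimize
  - task 3 (Setup): parent_id=2 -> Implement
  - task 4 (Migrate): parent_id=NULL -> NULL

SQL:
SELECT a.name AS item, b.name AS parent
FROM tasks a
LEFT JOIN tasks b ON a.parent_id = b.id

Result:
item      | parent   
----------+----------
Optimize  | NULL     
Implement | Optimize 
Setup     | Implement
Migrate   | NULL     


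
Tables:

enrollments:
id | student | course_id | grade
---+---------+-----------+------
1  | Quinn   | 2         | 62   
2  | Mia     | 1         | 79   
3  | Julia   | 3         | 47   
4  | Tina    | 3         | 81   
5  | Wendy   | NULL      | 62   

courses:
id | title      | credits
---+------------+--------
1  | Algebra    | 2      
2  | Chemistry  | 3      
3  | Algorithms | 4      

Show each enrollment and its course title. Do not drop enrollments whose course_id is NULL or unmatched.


LEFT JOIN keeps every row from enrollments (the left table); where course_id has no match in courses, the course columns become NULL. Walk through each enrollment:
  - enrollment 1 (Quinn): course_id=2 -> matches Chemistry
  - enrollment 2 (Mia): course_id=1 -> matches Algebra
  - enrollment 3 (Julia): course_id=3 -> matches Algorithms
  - enrollment 4 (Tina): course_id=3 -> matches Algorithms
  - enrollment 5 (Wendy): course_id=NULL, no match -> kept with NULL
All 5 rows appear; 1 has NULL course.

SQL:
SELECT a.student, b.title AS course
FROM enrollments a
LEFT JOIN courses b ON a.course_id = b.id

Result:
student | course    
--------+-----------
Quinn   | Chemistry 
Mia     | Algebra   
Julia   | Algorithms
Tina    | Algorithms
Wendy   | NULL      


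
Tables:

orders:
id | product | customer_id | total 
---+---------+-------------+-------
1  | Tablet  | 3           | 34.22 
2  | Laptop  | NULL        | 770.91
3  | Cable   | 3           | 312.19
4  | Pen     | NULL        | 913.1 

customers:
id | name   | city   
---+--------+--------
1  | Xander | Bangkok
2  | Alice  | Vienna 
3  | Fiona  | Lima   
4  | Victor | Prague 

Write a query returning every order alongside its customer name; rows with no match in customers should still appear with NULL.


LEFT JOIN keeps every row from orders (the left table); where customer_id has no match in customers, the customer columns become NULL. Walk through each order:
  - order 1 (Tablet): customer_id=3 -> matches Fiona
  - order 2 (Laptop): customer_id=NULL, no match -> kept with NULL
  - order 3 (Cable): customer_id=3 -> matches Fiona
  - order 4 (Pen): customer_id=NULL, no match -> kept with NULL
All 4 rows appear; 2 have NULL customer.

SQL:
SELECT a.product, b.name AS customer
FROM orders a
LEFT JOIN customers b ON a.customer_id = b.id

Result:
product | customer
--------+---------
Tablet  | Fiona   
Laptop  | NULL    
Cable   | Fiona   
Pen     | NULL    


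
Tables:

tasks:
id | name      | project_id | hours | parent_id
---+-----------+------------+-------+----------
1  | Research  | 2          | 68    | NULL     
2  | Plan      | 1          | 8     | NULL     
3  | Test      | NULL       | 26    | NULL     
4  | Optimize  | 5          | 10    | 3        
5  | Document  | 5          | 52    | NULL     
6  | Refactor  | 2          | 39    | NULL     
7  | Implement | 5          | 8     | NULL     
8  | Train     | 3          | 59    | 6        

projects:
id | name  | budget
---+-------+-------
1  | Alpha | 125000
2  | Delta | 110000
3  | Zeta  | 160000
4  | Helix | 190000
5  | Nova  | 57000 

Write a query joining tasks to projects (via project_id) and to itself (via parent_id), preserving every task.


Two LEFT JOINs from the same base table tasks: one to projects via project_id, one to tasks itself via parent_id. Both are LEFT so every task is preserved.
Match against projects:
  - task 1 (Research): project_id=2 -> matches Delta
  - task 2 (Plan): project_id=1 -> matches Alpha
  - task 3 (Test): project_id=NULL, no match -> kept with NULL
  - task 4 (Optimize): project_id=5 -> matches Nova
  - task 5 (Document): project_id=5 -> matches Nova
  - task 6 (Refactor): project_id=2 -> matches Delta
  - task 7 (Implement): project_id=5 -> matches Nova
  - task 8 (Train): project_id=3 -> matches Zeta
Match against tasks (self):
  - task 1 (Research): parent_id=NULL -> NULL
  - task 2 (Plan): parent_id=NULL -> NULL
  - task 3 (Test): parent_id=NULL -> NULL
  - task 4 (Optimize): parent_id=3 -> Test
  - task 5 (Document): parent_id=NULL -> NULL
  - task 6 (Refactor): parent_id=NULL -> NULL
  - task 7 (Implement): parent_id=NULL -> NULL
  - task 8 (Train): parent_id=6 -> Refactor

SQL:
SELECT a.name, b.name AS project, c.name AS parent
FROM tasks a
LEFT JOIN projects b ON a.project_id = b.id
LEFT JOIN tasks c ON a.parent_id = c.id

Result:
name      | project | parent  
----------+---------+---------
Research  | Delta   | NULL    
Plan      | Alpha   | NULL    
Test      | NULL    | NULL    
Optimize  | Nova    | Test    
Document  | Nova    | NULL    
Refactor  | Delta   | NULL    
Implement | Nova    | NULL    
Train     | Zeta    | Refactor


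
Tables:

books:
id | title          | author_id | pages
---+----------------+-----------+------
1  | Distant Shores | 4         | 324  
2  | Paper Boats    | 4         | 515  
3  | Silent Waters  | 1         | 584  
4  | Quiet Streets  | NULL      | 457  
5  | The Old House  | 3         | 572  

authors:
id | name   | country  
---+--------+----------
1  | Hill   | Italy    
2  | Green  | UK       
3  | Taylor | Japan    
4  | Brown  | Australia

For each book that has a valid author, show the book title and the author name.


INNER JOIN keeps only books rows whose author_id matches an id in authors. Walk through each book:
  - book 1 (Distant Shores): author_id=4 -> matches Brown
  - book 2 (Paper Boats): author_id=4 -> matches Brown
  - book 3 (Silent Waters): author_id=1 -> matches Hill
  - book 4 (Quiet Streets): author_id=NULL, no match -> dropped
  - book 5 (The Old House): author_id=3 -> matches Taylor
So 1 of 5 rows is dropped.

SQL:
SELECT a.title, b.name AS author
FROM books a
INNER JOIN authors b ON a.author_id = b.id

Result:
title          | author
---------------+-------
Distant Shores | Brown 
Paper Boats    | Brown 
Silent Waters  | Hill  
The Old House  | Taylor


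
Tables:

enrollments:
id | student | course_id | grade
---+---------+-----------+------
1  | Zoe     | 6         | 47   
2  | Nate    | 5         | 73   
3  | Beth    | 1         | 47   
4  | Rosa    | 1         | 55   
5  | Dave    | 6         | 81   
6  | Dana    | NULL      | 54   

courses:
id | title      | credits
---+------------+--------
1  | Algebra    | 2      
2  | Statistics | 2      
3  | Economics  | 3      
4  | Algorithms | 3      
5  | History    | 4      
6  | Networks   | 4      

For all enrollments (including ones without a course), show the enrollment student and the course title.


LEFT JOIN keeps every row from enrollments (the left table); where course_id has no match in courses, the course columns become NULL. Walk through each enrollment:
  - enrollment 1 (Zoe): course_id=6 -> matches Networks
  - enrollment 2 (Nate): course_id=5 -> matches History
  - enrollment 3 (Beth): course_id=1 -> matches Algebra
  - enrollment 4 (Rosa): course_id=1 -> matches Algebra
  - enrollment 5 (Dave): course_id=6 -> matches Networks
  - enrollment 6 (Dana): course_id=NULL, no match -> kept with NULL
All 6 rows appear; 1 has NULL course.

SQL:
SELECT a.student, b.title AS course
FROM enrollments a
LEFT JOIN courses b ON a.course_id = b.id

Result:
student | course  
--------+---------
Zoe     | Networks
Nate    | History 
Beth    | Algebra 
Rosa    | Algebra 
Dave    | Networks
Dana    | NULL    


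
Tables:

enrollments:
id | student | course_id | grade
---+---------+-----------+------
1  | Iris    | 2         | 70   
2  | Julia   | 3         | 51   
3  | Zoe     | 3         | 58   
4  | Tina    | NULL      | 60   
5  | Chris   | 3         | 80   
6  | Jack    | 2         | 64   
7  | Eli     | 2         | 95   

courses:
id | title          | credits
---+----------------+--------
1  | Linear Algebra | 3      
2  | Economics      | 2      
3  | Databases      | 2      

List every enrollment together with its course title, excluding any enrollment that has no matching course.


INNER JOIN keeps only enrollments rows whose course_id matches an id in courses. Walk through each enrollment:
  - enrollment 1 (Iris): course_id=2 -> matches Economics
  - enrollment 2 (Julia): course_id=3 -> matches Databases
  - enrollment 3 (Zoe): course_id=3 -> matches Databases
  - enrollment 4 (Tina): course_id=NULL, no match -> dropped
  - enrollment 5 (Chris): course_id=3 -> matches Databases
  - enrollment 6 (Jack): course_id=2 -> matches Economics
  - enrollment 7 (Eli): course_id=2 -> matches Economics
So 1 of 7 rows is dropped.

SQL:
SELECT a.student, b.title AS course
FROM enrollments a
INNER JOIN courses b ON a.course_id = b.id

Result:
student | course   
--------+----------
Iris    | Economics
Julia   | Databases
Zoe     | Databases
Chris   | Databases
Jack    | Economics
Eli     | Economics


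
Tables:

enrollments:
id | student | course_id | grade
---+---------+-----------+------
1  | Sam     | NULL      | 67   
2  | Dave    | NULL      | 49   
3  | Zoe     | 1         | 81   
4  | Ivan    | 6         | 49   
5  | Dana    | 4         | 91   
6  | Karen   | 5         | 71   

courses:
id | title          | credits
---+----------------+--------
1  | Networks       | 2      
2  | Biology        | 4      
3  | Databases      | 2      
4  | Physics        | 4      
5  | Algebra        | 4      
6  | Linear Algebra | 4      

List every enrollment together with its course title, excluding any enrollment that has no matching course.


INNER JOIN keeps only enrollments rows whose course_id matches an id in courses. Walk through each enrollment:
  - enrollment 1 (Sam): course_id=NULL, no match -> dropped
  - enrollment 2 (Dave): course_id=NULL, no match -> dropped
  - enrollment 3 (Zoe): course_id=1 -> matches Networks
  - enrollment 4 (Ivan): course_id=6 -> matches Linear Algebra
  - enrollment 5 (Dana): course_id=4 -> matches Physics
  - enrollment 6 (Karen): course_id=5 -> matches Algebra
So 2 of 6 rows are dropped.

SQL:
SELECT a.student, b.title AS course
FROM enrollments a
INNER JOIN courses b ON a.course_id = b.id

Result:
student | course        
--------+---------------
Zoe     | Networks      
Ivan    | Linear Algebra
Dana    | Physics       
Karen   | Algebra       


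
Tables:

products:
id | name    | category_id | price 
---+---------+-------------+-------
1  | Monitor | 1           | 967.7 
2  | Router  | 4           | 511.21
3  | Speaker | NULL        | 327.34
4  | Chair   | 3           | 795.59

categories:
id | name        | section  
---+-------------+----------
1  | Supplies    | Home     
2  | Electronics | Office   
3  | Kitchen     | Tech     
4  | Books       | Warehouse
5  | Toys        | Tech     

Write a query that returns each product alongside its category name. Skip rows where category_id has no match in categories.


INNER JOIN keeps only products rows whose category_id matches an id in categories. Walk through each product:
  - product 1 (Monitor): category_id=1 -> matches Supplies
  - product 2 (Router): category_id=4 -> matches Books
  - product 3 (Speaker): category_id=NULL, no match -> dropped
  - product 4 (Chair): category_id=3 -> matches Kitchen
So 1 of 4 rows is dropped.

SQL:
SELECT a.name, b.name AS category
FROM products a
INNER JOIN categories b ON a.category_id = b.id

Result:
name    | category
--------+---------
Monitor | Supplies
Router  | Books   
Chair   | Kitchen 


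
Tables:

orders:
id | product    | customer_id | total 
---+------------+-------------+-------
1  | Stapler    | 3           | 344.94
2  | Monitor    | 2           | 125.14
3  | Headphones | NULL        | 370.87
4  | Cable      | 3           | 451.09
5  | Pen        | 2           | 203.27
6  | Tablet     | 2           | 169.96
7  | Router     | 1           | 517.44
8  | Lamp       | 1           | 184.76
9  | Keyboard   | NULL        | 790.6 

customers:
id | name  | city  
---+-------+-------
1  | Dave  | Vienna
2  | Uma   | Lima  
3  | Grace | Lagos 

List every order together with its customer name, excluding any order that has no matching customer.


INNER JOIN keeps only orders rows whose customer_id matches an id in customers. Walk through each order:
  - order 1 (Stapler): customer_id=3 -> matches Grace
  - order 2 (Monitor): customer_id=2 -> matches Uma
  - order 3 (Headphones): customer_id=NULL, no match -> dropped
  - order 4 (Cable): customer_id=3 -> matches Grace
  - order 5 (Pen): customer_id=2 -> matches Uma
  - order 6 (Tablet): customer_id=2 -> matches Uma
  - order 7 (Router): customer_id=1 -> matches Dave
  - order 8 (Lamp): customer_id=1 -> matches Dave
  - order 9 (Keyboard): customer_id=NULL, no match -> dropped
So 2 of 9 rows are dropped.

SQL:
SELECT a.product, b.name AS customer
FROM orders a
INNER JOIN customers b ON a.customer_id = b.id

Result:
product | customer
--------+---------
Stapler | Grace   
Monitor | Uma     
Cable   | Grace   
Pen     | Uma     
Tablet  | Uma     
Router  | Dave    
Lamp    | Dave    


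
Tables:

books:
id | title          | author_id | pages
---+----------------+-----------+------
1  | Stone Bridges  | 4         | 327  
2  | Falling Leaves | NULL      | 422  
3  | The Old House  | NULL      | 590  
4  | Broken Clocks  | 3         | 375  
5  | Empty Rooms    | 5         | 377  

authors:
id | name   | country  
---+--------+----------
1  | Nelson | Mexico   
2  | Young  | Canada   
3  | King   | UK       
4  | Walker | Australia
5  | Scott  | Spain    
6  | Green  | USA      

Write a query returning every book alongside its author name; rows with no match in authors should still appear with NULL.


LEFT JOIN keeps every row from books (the left table); where author_id has no match in authors, the author columns become NULL. Walk through each book:
  - book 1 (Stone Bridges): author_id=4 -> matches Walker
  - book 2 (Falling Leaves): author_id=NULL, no match -> kept with NULL
  - book 3 (The Old House): author_id=NULL, no match -> kept with NULL
  - book 4 (Broken Clocks): author_id=3 -> matches King
  - book 5 (Empty Rooms): author_id=5 -> matches Scott
All 5 rows appear; 2 have NULL author.

SQL:
SELECT a.title, b.name AS author
FROM books a
LEFT JOIN authors b ON a.author_id = b.id

Result:
title          | author
---------------+-------
Stone Bridges  | Walker
Falling Leaves | NULL  
The Old House  | NULL  
Broken Clocks  | King  
Empty Rooms    | Scott 


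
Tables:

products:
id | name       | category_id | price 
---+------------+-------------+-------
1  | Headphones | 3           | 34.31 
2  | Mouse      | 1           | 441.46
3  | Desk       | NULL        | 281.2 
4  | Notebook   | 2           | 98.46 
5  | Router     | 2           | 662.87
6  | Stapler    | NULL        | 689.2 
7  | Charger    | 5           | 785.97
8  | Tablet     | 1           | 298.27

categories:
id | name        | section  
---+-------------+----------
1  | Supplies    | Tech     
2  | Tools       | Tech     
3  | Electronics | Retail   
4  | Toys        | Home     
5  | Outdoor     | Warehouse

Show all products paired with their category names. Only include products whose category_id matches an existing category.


INNER JOIN keeps only products rows whose category_id matches an id in categories. Walk through each product:
  - product 1 (Headphones): category_id=3 -> matches Electronics
  - product 2 (Mouse): category_id=1 -> matches Supplies
  - product 3 (Desk): category_id=NULL, no match -> dropped
  - product 4 (Notebook): category_id=2 -> matches Tools
  - product 5 (Router): category_id=2 -> matches Tools
  - product 6 (Stapler): category_id=NULL, no match -> dropped
  - product 7 (Charger): category_id=5 -> matches Outdoor
  - product 8 (Tablet): category_id=1 -> matches Supplies
So 2 of 8 rows are dropped.

SQL:
SELECT a.name, b.name AS category
FROM products a
INNER JOIN categories b ON a.category_id = b.id

Result:
name       | category   
-----------+------------
Headphones | Electronics
Mouse      | Supplies   
Notebook   | Tools      
Router     | Tools      
Charger    | Outdoor    
Tablet     | Supplies   


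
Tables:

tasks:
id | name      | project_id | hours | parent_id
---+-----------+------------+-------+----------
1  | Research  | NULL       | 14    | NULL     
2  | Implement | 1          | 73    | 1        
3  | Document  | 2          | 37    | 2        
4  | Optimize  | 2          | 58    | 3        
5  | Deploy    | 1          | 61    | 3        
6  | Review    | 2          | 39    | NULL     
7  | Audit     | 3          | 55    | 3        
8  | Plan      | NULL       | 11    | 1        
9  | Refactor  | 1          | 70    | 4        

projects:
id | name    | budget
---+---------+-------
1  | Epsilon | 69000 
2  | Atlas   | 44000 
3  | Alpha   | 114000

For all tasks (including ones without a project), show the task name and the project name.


LEFT JOIN keeps every row from tasks (the left table); where project_id has no match in projects, the project columns become NULL. Walk through each task:
  - task 1 (Research): project_id=NULL, no match -> kept with NULL
  - task 2 (Implement): project_id=1 -> matches Epsilon
  - task 3 (Document): project_id=2 -> matches Atlas
  - task 4 (Optimize): project_id=2 -> matches Atlas
  - task 5 (Deploy): project_id=1 -> matches Epsilon
  - task 6 (Review): project_id=2 -> matches Atlas
  - task 7 (Audit): project_id=3 -> matches Alpha
  - task 8 (Plan): project_id=NULL, no match -> kept with NULL
  - task 9 (Refactor): project_id=1 -> matches Epsilon
All 9 rows appear; 2 have NULL project.

SQL:
SELECT a.name, b.name AS project
FROM tasks a
LEFT JOIN projects b ON a.project_id = b.id

Result:
name      | project
----------+--------
Research  | NULL   
Implement | Epsilon
Document  | Atlas  
Optimize  | Atlas  
Deploy    | Epsilon
Review    | Atlas  
Audit     | Alpha  
Plan      | NULL   
Refactor  | Epsilon


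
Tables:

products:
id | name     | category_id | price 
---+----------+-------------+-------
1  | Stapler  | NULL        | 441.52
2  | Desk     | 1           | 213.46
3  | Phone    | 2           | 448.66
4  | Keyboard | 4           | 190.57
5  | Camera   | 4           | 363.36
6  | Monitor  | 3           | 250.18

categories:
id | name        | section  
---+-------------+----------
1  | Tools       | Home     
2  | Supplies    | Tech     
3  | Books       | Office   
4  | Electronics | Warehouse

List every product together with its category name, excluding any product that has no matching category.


INNER JOIN keeps only products rows whose category_id matches an id in categories. Walk through each product:
  - product 1 (Stapler): category_id=NULL, no match -> dropped
  - product 2 (Desk): category_id=1 -> matches Tools
  - product 3 (Phone): category_id=2 -> matches Supplies
  - product 4 (Keyboard): category_id=4 -> matches Electronics
  - product 5 (Camera): category_id=4 -> matches Electronics
  - product 6 (Monitor): category_id=3 -> matches Books
So 1 of 6 rows is dropped.

SQL:
SELECT a.name, b.name AS category
FROM products a
INNER JOIN categories b ON a.category_id = b.id

Result:
name     | category   
---------+------------
Desk     | Tools      
Phone    | Supplies   
Keyboard | Electronics
Camera   | Electronics
Monitor  | Books      


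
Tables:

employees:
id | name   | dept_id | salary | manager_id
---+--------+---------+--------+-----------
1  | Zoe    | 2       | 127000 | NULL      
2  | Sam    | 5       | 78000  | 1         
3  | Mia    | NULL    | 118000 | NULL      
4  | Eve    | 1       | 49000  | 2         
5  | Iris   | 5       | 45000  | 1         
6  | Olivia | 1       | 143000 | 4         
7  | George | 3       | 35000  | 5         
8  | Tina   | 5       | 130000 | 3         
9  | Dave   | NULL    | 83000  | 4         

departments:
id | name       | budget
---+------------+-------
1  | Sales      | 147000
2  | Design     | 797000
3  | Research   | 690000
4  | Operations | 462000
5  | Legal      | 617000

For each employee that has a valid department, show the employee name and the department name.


INNER JOIN keeps only employees rows whose dept_id matches an id in departments. Walk through each employee:
  - employee 1 (Zoe): dept_id=2 -> matches Design
  - employee 2 (Sam): dept_id=5 -> matches Legal
  - employee 3 (Mia): dept_id=NULL, no match -> dropped
  - employee 4 (Eve): dept_id=1 -> matches Sales
  - employee 5 (Iris): dept_id=5 -> matches Legal
  - employee 6 (Olivia): dept_id=1 -> matches Sales
  - employee 7 (George): dept_id=3 -> matches Research
  - employee 8 (Tina): dept_id=5 -> matches Legal
  - employee 9 (Dave): dept_id=NULL, no match -> dropped
So 2 of 9 rows are dropped.

SQL:
SELECT a.name, b.name AS department
FROM employees a
INNER JOIN departments b ON a.dept_id = b.id

Result:
name   | department
-------+-----------
Zoe    | Design    
Sam    | Legal     
Eve    | Sales     
Iris   | Legal     
Olivia | Sales     
George | Research  
Tina   | Legal     


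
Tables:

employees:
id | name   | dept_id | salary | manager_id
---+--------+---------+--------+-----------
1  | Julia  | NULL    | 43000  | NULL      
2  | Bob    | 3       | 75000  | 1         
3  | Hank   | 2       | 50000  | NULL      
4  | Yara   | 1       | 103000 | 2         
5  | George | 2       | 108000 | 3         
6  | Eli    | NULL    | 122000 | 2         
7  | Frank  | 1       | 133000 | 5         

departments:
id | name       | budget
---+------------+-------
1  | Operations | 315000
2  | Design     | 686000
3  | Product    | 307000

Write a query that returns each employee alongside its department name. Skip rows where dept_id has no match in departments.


INNER JOIN keeps only employees rows whose dept_id matches an id in departments. Walk through each employee:
  - employee 1 (Julia): dept_id=NULL, no match -> dropped
  - employee 2 (Bob): dept_id=3 -> matches Product
  - employee 3 (Hank): dept_id=2 -> matches Design
  - employee 4 (Yara): dept_id=1 -> matches Operations
  - employee 5 (George): dept_id=2 -> matches Design
  - employee 6 (Eli): dept_id=NULL, no match -> dropped
  - employee 7 (Frank): dept_id=1 -> matches Operations
So 2 of 7 rows are dropped.

SQL:
SELECT a.name, b.name AS department
FROM employees a
INNER JOIN departments b ON a.dept_id = b.id

Result:
name   | department
-------+-----------
Bob    | Product   
Hank   | Design    
Yara   | Operations
George | Design    
Frank  | Operations


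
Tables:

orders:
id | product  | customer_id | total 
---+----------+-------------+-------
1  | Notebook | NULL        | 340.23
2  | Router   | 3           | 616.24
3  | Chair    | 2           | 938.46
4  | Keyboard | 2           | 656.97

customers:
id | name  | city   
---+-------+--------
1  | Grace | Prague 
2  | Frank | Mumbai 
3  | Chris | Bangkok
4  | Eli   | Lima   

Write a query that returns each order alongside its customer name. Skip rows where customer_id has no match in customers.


INNER JOIN keeps only orders rows whose customer_id matches an id in customers. Walk through each order:
  - order 1 (Notebook): customer_id=NULL, no match -> dropped
  - order 2 (Router): customer_id=3 -> matches Chris
  - order 3 (Chair): customer_id=2 -> matches Frank
  - order 4 (Keyboard): customer_id=2 -> matches Frank
So 1 of 4 rows is dropped.

SQL:
SELECT a.product, b.name AS customer
FROM orders a
INNER JOIN customers b ON a.customer_id = b.id

Result:
product  | customer
---------+---------
Router   | Chris   
Chair    | Frank   
Keyboard | Frank   


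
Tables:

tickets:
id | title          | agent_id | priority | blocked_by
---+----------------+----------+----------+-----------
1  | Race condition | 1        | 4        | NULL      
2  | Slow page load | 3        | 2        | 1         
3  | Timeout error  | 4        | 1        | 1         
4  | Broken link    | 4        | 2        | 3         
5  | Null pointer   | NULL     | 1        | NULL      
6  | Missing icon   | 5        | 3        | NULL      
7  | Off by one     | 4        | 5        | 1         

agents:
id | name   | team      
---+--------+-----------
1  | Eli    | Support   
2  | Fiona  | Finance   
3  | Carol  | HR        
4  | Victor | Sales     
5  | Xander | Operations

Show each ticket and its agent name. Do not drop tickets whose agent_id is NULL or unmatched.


LEFT JOIN keeps every row from tickets (the left table); where agent_id has no match in agents, the agent columns become NULL. Walk through each ticket:
  - ticket 1 (Race condition): agent_id=1 -> matches Eli
  - ticket 2 (Slow page load): agent_id=3 -> matches Carol
  - ticket 3 (Timeout error): agent_id=4 -> matches Victor
  - ticket 4 (Broken link): agent_id=4 -> matches Victor
  - ticket 5 (Null pointer): agent_id=NULL, no match -> kept with NULL
  - ticket 6 (Missing icon): agent_id=5 -> matches Xander
  - ticket 7 (Off by one): agent_id=4 -> matches Victor
All 7 rows appear; 1 has NULL agent.

SQL:
SELECT a.title, b.name AS agent
FROM tickets a
LEFT JOIN agents b ON a.agent_id = b.id

Result:
title          | agent 
---------------+-------
Race condition | Eli   
Slow page load | Carol 
Timeout error  | Victor
Broken link    | Victor
Null pointer   | NULL  
Missing icon   | Xander
Off by one     | Victor


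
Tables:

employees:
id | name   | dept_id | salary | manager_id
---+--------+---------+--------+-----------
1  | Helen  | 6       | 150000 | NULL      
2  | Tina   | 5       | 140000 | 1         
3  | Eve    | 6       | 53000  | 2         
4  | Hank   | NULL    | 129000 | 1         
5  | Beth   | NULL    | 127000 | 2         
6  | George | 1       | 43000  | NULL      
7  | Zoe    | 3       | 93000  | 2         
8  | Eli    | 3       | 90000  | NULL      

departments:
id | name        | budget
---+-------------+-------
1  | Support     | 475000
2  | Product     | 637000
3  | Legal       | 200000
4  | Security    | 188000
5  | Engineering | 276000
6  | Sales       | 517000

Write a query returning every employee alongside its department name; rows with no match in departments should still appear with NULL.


LEFT JOIN keeps every row from employees (the left table); where dept_id has no match in departments, the department columns become NULL. Walk through each employee:
  - employee 1 (Helen): dept_id=6 -> matches Sales
  - employee 2 (Tina): dept_id=5 -> matches Engineering
  - employee 3 (Eve): dept_id=6 -> matches Sales
  - employee 4 (Hank): dept_id=NULL, no match -> kept with NULL
  - employee 5 (Beth): dept_id=NULL, no match -> kept with NULL
  - employee 6 (George): dept_id=1 -> matches Support
  - employee 7 (Zoe): dept_id=3 -> matches Legal
  - employee 8 (Eli): dept_id=3 -> matches Legal
All 8 rows appear; 2 have NULL department.

SQL:
SELECT a.name, b.name AS department
FROM employees a
LEFT JOIN departments b ON a.dept_id = b.id

Result:
name   | department 
-------+------------
Helen  | Sales      
Tina   | Engineering
Eve    | Sales      
Hank   | NULL       
Beth   | NULL       
George | Support    
Zoe    | Legal      
Eli    | Legal      


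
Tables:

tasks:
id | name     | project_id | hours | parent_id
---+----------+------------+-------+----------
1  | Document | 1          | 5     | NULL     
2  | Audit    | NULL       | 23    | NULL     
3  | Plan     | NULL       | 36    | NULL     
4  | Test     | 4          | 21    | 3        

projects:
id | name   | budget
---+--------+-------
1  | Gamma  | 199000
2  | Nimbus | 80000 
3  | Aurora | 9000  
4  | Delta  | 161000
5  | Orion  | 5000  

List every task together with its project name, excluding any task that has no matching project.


INNER JOIN keeps only tasks rows whose project_id matches an id in projects. Walk through each task:
  - task 1 (Document): project_id=1 -> matches Gamma
  - task 2 (Audit): project_id=NULL, no match -> dropped
  - task 3 (Plan): project_id=NULL, no match -> dropped
  - task 4 (Test): project_id=4 -> matches Delta
So 2 of 4 rows are dropped.

SQL:
SELECT a.name, b.name AS project
FROM tasks a
INNER JOIN projects b ON a.project_id = b.id

Result:
name     | project
---------+--------
Document | Gamma  
Test     | Delta  


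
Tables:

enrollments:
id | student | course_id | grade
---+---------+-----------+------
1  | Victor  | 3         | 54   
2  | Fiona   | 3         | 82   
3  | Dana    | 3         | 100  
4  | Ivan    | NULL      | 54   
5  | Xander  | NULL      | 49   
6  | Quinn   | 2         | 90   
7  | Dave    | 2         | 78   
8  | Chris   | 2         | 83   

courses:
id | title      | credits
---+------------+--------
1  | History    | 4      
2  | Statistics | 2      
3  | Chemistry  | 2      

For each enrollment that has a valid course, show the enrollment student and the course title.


INNER JOIN keeps only enrollments rows whose course_id matches an id in courses. Walk through each enrollment:
  - enrollment 1 (Victor): course_id=3 -> matches Chemistry
  - enrollment 2 (Fiona): course_id=3 -> matches Chemistry
  - enrollment 3 (Dana): course_id=3 -> matches Chemistry
  - enrollment 4 (Ivan): course_id=NULL, no match -> dropped
  - enrollment 5 (Xander): course_id=NULL, no match -> dropped
  - enrollment 6 (Quinn): course_id=2 -> matches Statistics
  - enrollment 7 (Dave): course_id=2 -> matches Statistics
  - enrollment 8 (Chris): course_id=2 -> matches Statistics
So 2 of 8 rows are dropped.

SQL:
SELECT a.student, b.title AS course
FROM enrollments a
INNER JOIN courses b ON a.course_id = b.id

Result:
student | course    
--------+-----------
Victor  | Chemistry 
Fiona   | Chemistry 
Dana    | Chemistry 
Quinn   | Statistics
Dave    | Statistics
Chris   | Statistics
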